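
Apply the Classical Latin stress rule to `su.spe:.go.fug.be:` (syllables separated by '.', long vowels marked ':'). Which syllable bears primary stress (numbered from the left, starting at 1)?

4

Classical Latin: stress the penult if heavy (long vowel or closed), else the antepenult.
Weights: 3 go L, 4 fug H, 5 be: H.
The penult (syllable 4, fug) is heavy, so it takes stress.
Stress on syllable 4: su.spe:.go.ˈfug.be:.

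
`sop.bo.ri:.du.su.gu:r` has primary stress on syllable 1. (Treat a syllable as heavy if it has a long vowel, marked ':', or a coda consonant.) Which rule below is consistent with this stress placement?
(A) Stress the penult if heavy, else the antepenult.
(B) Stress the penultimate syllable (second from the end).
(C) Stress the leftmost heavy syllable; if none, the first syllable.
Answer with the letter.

Rule A → syllable 4 (observed: 1).
Rule B → syllable 5 (observed: 1).
Rule C → syllable 1 ✓.

C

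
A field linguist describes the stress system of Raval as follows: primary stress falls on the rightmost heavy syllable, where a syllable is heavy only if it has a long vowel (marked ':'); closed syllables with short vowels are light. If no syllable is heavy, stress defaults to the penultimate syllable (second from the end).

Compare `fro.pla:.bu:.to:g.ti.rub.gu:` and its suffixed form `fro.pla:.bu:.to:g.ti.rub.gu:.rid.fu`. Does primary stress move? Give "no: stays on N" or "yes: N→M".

no: stays on 7

Base `fro.pla:.bu:.to:g.ti.rub.gu:` (7 syllables):
  Weights: 1 fro L, 2 pla: H, 3 bu: H, 4 to:g H, 5 ti L, 6 rub L, 7 gu: H.
  Heavy syllables in the domain: 2, 3, 4, 7. The rightmost is syllable 7 (gu:).
  → primary stress on syllable 7.
Suffixed `fro.pla:.bu:.to:g.ti.rub.gu:.rid.fu` (9 syllables):
  Weights: 1 fro L, 2 pla: H, 3 bu: H, 4 to:g H, 5 ti L, 6 rub L, 7 gu: H, 8 rid L, 9 fu L.
  Heavy syllables in the domain: 2, 3, 4, 7. The rightmost is syllable 7 (gu:).
  → primary stress on syllable 7.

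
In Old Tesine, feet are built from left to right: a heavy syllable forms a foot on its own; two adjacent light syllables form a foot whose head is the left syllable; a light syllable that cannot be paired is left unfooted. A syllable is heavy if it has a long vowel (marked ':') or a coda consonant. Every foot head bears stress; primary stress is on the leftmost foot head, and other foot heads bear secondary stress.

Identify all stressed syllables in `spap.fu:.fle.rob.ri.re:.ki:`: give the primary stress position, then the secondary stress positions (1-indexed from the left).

Weights: 1 spap H, 2 fu: H, 3 fle L, 4 rob H, 5 ri L, 6 re: H, 7 ki: H.
Parse left to right (heavy = foot alone; LL = one foot; stranded L unfooted): (ˈspap) (ˈfu:) fle (ˈrob) ri (ˈre:) (ˈki:).
Foot heads: 1, 2, 4, 6, 7.
Primary stress on the leftmost head = syllable 1.
Secondary stress on 2, 4, 6, 7: ˈspap.ˌfu:.fle.ˌrob.ri.ˌre:.ˌki:.

primary 1, secondary 2, 4, 6, 7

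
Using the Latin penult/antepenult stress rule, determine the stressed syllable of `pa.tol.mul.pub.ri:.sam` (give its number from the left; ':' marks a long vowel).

Classical Latin: stress the penult if heavy (long vowel or closed), else the antepenult.
Weights: 4 pub H, 5 ri: H, 6 sam H.
The penult (syllable 5, ri:) is heavy, so it takes stress.
Stress on syllable 5: pa.tol.mul.pub.ˈri:.sam.

5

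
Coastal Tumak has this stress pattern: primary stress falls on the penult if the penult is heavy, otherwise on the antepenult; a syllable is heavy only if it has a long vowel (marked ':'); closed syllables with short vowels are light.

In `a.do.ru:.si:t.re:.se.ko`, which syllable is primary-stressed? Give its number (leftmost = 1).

Weights: 5 re: H, 6 se L, 7 ko L.
The penult (syllable 6, se) is light, so stress falls on the antepenult (syllable 5, re:).
Primary stress: syllable 5 → a.do.ru:.si:t.ˈre:.se.ko.

5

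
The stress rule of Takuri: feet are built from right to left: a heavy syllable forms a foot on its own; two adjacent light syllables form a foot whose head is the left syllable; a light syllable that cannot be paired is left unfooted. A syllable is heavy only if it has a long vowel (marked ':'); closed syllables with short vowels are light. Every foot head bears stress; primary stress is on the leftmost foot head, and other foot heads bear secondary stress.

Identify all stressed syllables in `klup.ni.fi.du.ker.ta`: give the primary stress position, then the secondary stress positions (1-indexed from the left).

primary 1, secondary 3, 5

Weights: 1 klup L, 2 ni L, 3 fi L, 4 du L, 5 ker L, 6 ta L.
Parse right to left (heavy = foot alone; LL = one foot; stranded L unfooted): (ˈklup.ni) (ˈfi.du) (ˈker.ta).
Foot heads: 1, 3, 5.
Primary stress on the leftmost head = syllable 1.
Secondary stress on 3, 5: ˈklup.ni.ˌfi.du.ˌker.ta.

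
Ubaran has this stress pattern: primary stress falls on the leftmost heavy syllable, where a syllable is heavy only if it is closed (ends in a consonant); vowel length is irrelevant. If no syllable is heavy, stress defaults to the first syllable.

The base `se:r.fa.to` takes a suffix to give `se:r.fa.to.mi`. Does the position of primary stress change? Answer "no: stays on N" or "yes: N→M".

Base `se:r.fa.to` (3 syllables):
  Weights: 1 se:r H, 2 fa L, 3 to L.
  Heavy syllables in the domain: 1. The leftmost is syllable 1 (se:r).
  → primary stress on syllable 1.
Suffixed `se:r.fa.to.mi` (4 syllables):
  Weights: 1 se:r H, 2 fa L, 3 to L, 4 mi L.
  Heavy syllables in the domain: 1. The leftmost is syllable 1 (se:r).
  → primary stress on syllable 1.

no: stays on 1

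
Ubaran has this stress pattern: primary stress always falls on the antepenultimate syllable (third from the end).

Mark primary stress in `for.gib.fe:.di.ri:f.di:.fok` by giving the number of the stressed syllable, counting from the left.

5

The word has 7 syllables; the antepenultimate syllable (third from the end) is syllable 5 (ri:f).
Primary stress: syllable 5 → for.gib.fe:.di.ˈri:f.di:.fok.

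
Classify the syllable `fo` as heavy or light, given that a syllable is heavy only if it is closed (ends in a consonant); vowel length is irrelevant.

`fo`: short vowel, open (no coda). Open (no coda) → light.

light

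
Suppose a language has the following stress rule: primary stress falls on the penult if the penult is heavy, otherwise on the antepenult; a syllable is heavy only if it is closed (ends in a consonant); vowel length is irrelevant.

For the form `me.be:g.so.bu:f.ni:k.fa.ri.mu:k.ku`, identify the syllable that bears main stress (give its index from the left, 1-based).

8

Weights: 7 ri L, 8 mu:k H, 9 ku L.
The penult (syllable 8, mu:k) is heavy, so it takes stress.
Primary stress: syllable 8 → me.be:g.so.bu:f.ni:k.fa.ri.ˈmu:k.ku.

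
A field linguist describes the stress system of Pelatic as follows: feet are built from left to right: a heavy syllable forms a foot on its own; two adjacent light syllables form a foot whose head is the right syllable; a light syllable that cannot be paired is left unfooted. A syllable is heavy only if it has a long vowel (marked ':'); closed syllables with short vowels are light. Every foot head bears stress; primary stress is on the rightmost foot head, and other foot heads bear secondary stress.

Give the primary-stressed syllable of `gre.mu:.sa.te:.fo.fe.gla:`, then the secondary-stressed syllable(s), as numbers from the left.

Weights: 1 gre L, 2 mu: H, 3 sa L, 4 te: H, 5 fo L, 6 fe L, 7 gla: H.
Parse left to right (heavy = foot alone; LL = one foot; stranded L unfooted): gre (ˈmu:) sa (ˈte:) (fo.ˈfe) (ˈgla:).
Foot heads: 2, 4, 6, 7.
Primary stress on the rightmost head = syllable 7.
Secondary stress on 2, 4, 6: gre.ˌmu:.sa.ˌte:.fo.ˌfe.ˈgla:.

primary 7, secondary 2, 4, 6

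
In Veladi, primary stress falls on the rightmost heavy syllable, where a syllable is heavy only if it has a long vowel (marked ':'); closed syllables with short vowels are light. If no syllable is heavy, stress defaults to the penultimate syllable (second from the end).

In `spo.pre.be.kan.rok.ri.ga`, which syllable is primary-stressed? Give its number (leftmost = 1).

Weights: 1 spo L, 2 pre L, 3 be L, 4 kan L, 5 rok L, 6 ri L, 7 ga L.
No heavy syllable in the domain; default to the penultimate syllable (second from the end) = syllable 6.
Primary stress: syllable 6 → spo.pre.be.kan.rok.ˈri.ga.

6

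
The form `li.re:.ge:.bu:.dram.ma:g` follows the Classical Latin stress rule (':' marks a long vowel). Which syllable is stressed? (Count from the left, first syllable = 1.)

Classical Latin: stress the penult if heavy (long vowel or closed), else the antepenult.
Weights: 4 bu: H, 5 dram H, 6 ma:g H.
The penult (syllable 5, dram) is heavy, so it takes stress.
Stress on syllable 5: li.re:.ge:.bu:.ˈdram.ma:g.

5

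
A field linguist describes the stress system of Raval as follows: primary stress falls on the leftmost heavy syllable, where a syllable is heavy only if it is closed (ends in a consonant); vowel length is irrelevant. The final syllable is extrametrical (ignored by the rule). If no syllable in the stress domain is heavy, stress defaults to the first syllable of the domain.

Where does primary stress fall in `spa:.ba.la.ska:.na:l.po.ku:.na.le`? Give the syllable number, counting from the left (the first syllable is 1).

5

The final syllable (9, le) is extrametrical; the stress domain is syllables 1–8.
Weights: 1 spa: L, 2 ba L, 3 la L, 4 ska: L, 5 na:l H, 6 po L, 7 ku: L, 8 na L.
Heavy syllables in the domain: 5. The leftmost is syllable 5 (na:l).
Primary stress: syllable 5 → spa:.ba.la.ska:.ˈna:l.po.ku:.na.le.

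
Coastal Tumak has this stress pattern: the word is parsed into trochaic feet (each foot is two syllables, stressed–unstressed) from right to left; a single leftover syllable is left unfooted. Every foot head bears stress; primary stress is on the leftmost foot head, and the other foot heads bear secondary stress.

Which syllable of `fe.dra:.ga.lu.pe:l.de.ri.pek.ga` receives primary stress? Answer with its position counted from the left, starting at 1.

2

Parse right to left into trochaic (ˈσσ) feet: fe (ˈdra:.ga) (ˈlu.pe:l) (ˈde.ri) (ˈpek.ga). Syllable 1 is left unfooted.
Foot heads (stressed positions): 2, 4, 6, 8.
End Rule Leftmost: primary stress on the leftmost head = syllable 2.
Primary stress: syllable 2 → fe.ˈdra:.ga.lu.pe:l.de.ri.pek.ga.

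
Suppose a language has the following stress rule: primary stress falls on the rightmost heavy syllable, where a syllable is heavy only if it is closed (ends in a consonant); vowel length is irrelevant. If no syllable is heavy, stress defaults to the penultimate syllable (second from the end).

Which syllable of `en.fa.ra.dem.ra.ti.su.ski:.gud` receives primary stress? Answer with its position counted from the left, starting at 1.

Weights: 1 en H, 2 fa L, 3 ra L, 4 dem H, 5 ra L, 6 ti L, 7 su L, 8 ski: L, 9 gud H.
Heavy syllables in the domain: 1, 4, 9. The rightmost is syllable 9 (gud).
Primary stress: syllable 9 → en.fa.ra.dem.ra.ti.su.ski:.ˈgud.

9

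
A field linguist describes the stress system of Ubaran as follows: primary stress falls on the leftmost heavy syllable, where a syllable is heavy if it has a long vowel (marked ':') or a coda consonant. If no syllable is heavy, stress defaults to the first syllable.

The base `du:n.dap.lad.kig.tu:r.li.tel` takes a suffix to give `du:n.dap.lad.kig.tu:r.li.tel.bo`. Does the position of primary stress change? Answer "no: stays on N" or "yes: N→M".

no: stays on 1

Base `du:n.dap.lad.kig.tu:r.li.tel` (7 syllables):
  Weights: 1 du:n H, 2 dap H, 3 lad H, 4 kig H, 5 tu:r H, 6 li L, 7 tel H.
  Heavy syllables in the domain: 1, 2, 3, 4, 5, 7. The leftmost is syllable 1 (du:n).
  → primary stress on syllable 1.
Suffixed `du:n.dap.lad.kig.tu:r.li.tel.bo` (8 syllables):
  Weights: 1 du:n H, 2 dap H, 3 lad H, 4 kig H, 5 tu:r H, 6 li L, 7 tel H, 8 bo L.
  Heavy syllables in the domain: 1, 2, 3, 4, 5, 7. The leftmost is syllable 1 (du:n).
  → primary stress on syllable 1.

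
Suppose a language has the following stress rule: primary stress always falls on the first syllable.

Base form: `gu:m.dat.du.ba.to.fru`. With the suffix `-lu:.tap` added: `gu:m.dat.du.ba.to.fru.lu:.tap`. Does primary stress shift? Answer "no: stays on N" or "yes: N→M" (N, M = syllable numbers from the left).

Base `gu:m.dat.du.ba.to.fru` (6 syllables):
  The word has 6 syllables; the first syllable is syllable 1 (gu:m).
  → primary stress on syllable 1.
Suffixed `gu:m.dat.du.ba.to.fru.lu:.tap` (8 syllables):
  The word has 8 syllables; the first syllable is syllable 1 (gu:m).
  → primary stress on syllable 1.

no: stays on 1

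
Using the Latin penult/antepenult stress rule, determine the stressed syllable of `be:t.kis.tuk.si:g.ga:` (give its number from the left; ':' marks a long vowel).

4

Classical Latin: stress the penult if heavy (long vowel or closed), else the antepenult.
Weights: 3 tuk H, 4 si:g H, 5 ga: H.
The penult (syllable 4, si:g) is heavy, so it takes stress.
Stress on syllable 4: be:t.kis.tuk.ˈsi:g.ga:.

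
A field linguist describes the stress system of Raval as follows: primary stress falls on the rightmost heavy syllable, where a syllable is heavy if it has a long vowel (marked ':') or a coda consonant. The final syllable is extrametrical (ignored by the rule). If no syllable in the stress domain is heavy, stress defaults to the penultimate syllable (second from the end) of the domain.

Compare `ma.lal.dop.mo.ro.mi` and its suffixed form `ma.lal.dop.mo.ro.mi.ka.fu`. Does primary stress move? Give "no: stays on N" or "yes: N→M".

Base `ma.lal.dop.mo.ro.mi` (6 syllables):
  The final syllable (6, mi) is extrametrical; the stress domain is syllables 1–5.
  Weights: 1 ma L, 2 lal H, 3 dop H, 4 mo L, 5 ro L.
  Heavy syllables in the domain: 2, 3. The rightmost is syllable 3 (dop).
  → primary stress on syllable 3.
Suffixed `ma.lal.dop.mo.ro.mi.ka.fu` (8 syllables):
  The final syllable (8, fu) is extrametrical; the stress domain is syllables 1–7.
  Weights: 1 ma L, 2 lal H, 3 dop H, 4 mo L, 5 ro L, 6 mi L, 7 ka L.
  Heavy syllables in the domain: 2, 3. The rightmost is syllable 3 (dop).
  → primary stress on syllable 3.

no: stays on 3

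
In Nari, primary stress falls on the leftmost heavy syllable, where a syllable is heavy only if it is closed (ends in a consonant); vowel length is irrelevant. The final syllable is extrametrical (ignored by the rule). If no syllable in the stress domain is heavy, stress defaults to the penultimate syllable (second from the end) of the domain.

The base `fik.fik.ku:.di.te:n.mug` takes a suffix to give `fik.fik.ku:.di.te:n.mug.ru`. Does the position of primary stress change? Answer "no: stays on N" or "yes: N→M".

Base `fik.fik.ku:.di.te:n.mug` (6 syllables):
  The final syllable (6, mug) is extrametrical; the stress domain is syllables 1–5.
  Weights: 1 fik H, 2 fik H, 3 ku: L, 4 di L, 5 te:n H.
  Heavy syllables in the domain: 1, 2, 5. The leftmost is syllable 1 (fik).
  → primary stress on syllable 1.
Suffixed `fik.fik.ku:.di.te:n.mug.ru` (7 syllables):
  The final syllable (7, ru) is extrametrical; the stress domain is syllables 1–6.
  Weights: 1 fik H, 2 fik H, 3 ku: L, 4 di L, 5 te:n H, 6 mug H.
  Heavy syllables in the domain: 1, 2, 5, 6. The leftmost is syllable 1 (fik).
  → primary stress on syllable 1.

no: stays on 1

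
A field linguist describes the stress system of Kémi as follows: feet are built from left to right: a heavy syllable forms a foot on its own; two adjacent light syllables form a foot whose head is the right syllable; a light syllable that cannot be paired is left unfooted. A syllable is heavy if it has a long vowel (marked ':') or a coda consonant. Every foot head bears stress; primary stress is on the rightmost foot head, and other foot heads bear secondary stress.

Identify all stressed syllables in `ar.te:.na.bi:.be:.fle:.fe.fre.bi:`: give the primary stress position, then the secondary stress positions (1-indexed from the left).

primary 9, secondary 1, 2, 4, 5, 6, 8

Weights: 1 ar H, 2 te: H, 3 na L, 4 bi: H, 5 be: H, 6 fle: H, 7 fe L, 8 fre L, 9 bi: H.
Parse left to right (heavy = foot alone; LL = one foot; stranded L unfooted): (ˈar) (ˈte:) na (ˈbi:) (ˈbe:) (ˈfle:) (fe.ˈfre) (ˈbi:).
Foot heads: 1, 2, 4, 5, 6, 8, 9.
Primary stress on the rightmost head = syllable 9.
Secondary stress on 1, 2, 4, 5, 6, 8: ˌar.ˌte:.na.ˌbi:.ˌbe:.ˌfle:.fe.ˌfre.ˈbi:.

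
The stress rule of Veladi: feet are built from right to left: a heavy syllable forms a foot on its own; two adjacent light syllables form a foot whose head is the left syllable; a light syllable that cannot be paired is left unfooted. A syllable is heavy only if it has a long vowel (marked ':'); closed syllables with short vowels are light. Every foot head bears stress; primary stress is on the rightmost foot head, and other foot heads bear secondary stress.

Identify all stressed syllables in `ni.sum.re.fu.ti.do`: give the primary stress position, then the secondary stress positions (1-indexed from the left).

primary 5, secondary 1, 3

Weights: 1 ni L, 2 sum L, 3 re L, 4 fu L, 5 ti L, 6 do L.
Parse right to left (heavy = foot alone; LL = one foot; stranded L unfooted): (ˈni.sum) (ˈre.fu) (ˈti.do).
Foot heads: 1, 3, 5.
Primary stress on the rightmost head = syllable 5.
Secondary stress on 1, 3: ˌni.sum.ˌre.fu.ˈti.do.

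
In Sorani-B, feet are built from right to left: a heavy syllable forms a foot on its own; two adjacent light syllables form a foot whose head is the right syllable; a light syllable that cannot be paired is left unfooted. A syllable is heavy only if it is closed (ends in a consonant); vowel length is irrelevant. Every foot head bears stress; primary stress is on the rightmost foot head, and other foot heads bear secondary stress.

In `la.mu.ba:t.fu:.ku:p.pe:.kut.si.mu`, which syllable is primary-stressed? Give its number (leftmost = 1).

9

Weights: 1 la L, 2 mu L, 3 ba:t H, 4 fu: L, 5 ku:p H, 6 pe: L, 7 kut H, 8 si L, 9 mu L.
Parse right to left (heavy = foot alone; LL = one foot; stranded L unfooted): (la.ˈmu) (ˈba:t) fu: (ˈku:p) pe: (ˈkut) (si.ˈmu).
Foot heads: 2, 3, 5, 7, 9.
Primary stress on the rightmost head = syllable 9.
Primary stress: syllable 9 → la.mu.ba:t.fu:.ku:p.pe:.kut.si.ˈmu.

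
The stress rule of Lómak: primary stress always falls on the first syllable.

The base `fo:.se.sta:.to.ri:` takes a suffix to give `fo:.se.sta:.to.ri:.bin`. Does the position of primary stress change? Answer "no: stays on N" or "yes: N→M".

Base `fo:.se.sta:.to.ri:` (5 syllables):
  The word has 5 syllables; the first syllable is syllable 1 (fo:).
  → primary stress on syllable 1.
Suffixed `fo:.se.sta:.to.ri:.bin` (6 syllables):
  The word has 6 syllables; the first syllable is syllable 1 (fo:).
  → primary stress on syllable 1.

no: stays on 1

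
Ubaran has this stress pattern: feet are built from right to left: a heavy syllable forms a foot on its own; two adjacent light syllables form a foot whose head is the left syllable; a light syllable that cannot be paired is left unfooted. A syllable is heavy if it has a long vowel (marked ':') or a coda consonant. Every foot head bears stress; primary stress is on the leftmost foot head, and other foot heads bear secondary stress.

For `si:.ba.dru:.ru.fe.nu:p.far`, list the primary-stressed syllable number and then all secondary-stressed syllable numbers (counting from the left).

primary 1, secondary 3, 4, 6, 7

Weights: 1 si: H, 2 ba L, 3 dru: H, 4 ru L, 5 fe L, 6 nu:p H, 7 far H.
Parse right to left (heavy = foot alone; LL = one foot; stranded L unfooted): (ˈsi:) ba (ˈdru:) (ˈru.fe) (ˈnu:p) (ˈfar).
Foot heads: 1, 3, 4, 6, 7.
Primary stress on the leftmost head = syllable 1.
Secondary stress on 3, 4, 6, 7: ˈsi:.ba.ˌdru:.ˌru.fe.ˌnu:p.ˌfar.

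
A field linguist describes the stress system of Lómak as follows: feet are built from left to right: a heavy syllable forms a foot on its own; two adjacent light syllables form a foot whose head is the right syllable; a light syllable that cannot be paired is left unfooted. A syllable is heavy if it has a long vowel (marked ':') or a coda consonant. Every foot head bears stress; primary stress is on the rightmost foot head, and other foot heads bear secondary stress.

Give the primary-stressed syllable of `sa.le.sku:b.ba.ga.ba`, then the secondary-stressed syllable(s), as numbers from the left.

primary 5, secondary 2, 3

Weights: 1 sa L, 2 le L, 3 sku:b H, 4 ba L, 5 ga L, 6 ba L.
Parse left to right (heavy = foot alone; LL = one foot; stranded L unfooted): (sa.ˈle) (ˈsku:b) (ba.ˈga) ba.
Foot heads: 2, 3, 5.
Primary stress on the rightmost head = syllable 5.
Secondary stress on 2, 3: sa.ˌle.ˌsku:b.ba.ˈga.ba.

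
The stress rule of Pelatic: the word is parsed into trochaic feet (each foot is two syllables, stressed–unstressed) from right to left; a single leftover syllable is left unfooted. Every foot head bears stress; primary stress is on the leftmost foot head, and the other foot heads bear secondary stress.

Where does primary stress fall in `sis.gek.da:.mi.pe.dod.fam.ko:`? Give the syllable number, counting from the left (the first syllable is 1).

1

Parse right to left into trochaic (ˈσσ) feet: (ˈsis.gek) (ˈda:.mi) (ˈpe.dod) (ˈfam.ko:).
Foot heads (stressed positions): 1, 3, 5, 7.
End Rule Leftmost: primary stress on the leftmost head = syllable 1.
Primary stress: syllable 1 → ˈsis.gek.da:.mi.pe.dod.fam.ko:.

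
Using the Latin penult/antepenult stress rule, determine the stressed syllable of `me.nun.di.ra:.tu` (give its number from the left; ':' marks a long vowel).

Classical Latin: stress the penult if heavy (long vowel or closed), else the antepenult.
Weights: 3 di L, 4 ra: H, 5 tu L.
The penult (syllable 4, ra:) is heavy, so it takes stress.
Stress on syllable 4: me.nun.di.ˈra:.tu.

4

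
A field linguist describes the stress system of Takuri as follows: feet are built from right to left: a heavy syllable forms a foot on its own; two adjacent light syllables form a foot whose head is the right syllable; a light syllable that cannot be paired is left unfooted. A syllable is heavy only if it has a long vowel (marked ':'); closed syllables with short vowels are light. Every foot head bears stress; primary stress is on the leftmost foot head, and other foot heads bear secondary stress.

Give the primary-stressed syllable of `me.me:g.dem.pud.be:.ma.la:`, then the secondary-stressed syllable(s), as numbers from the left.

Weights: 1 me L, 2 me:g H, 3 dem L, 4 pud L, 5 be: H, 6 ma L, 7 la: H.
Parse right to left (heavy = foot alone; LL = one foot; stranded L unfooted): me (ˈme:g) (dem.ˈpud) (ˈbe:) ma (ˈla:).
Foot heads: 2, 4, 5, 7.
Primary stress on the leftmost head = syllable 2.
Secondary stress on 4, 5, 7: me.ˈme:g.dem.ˌpud.ˌbe:.ma.ˌla:.

primary 2, secondary 4, 5, 7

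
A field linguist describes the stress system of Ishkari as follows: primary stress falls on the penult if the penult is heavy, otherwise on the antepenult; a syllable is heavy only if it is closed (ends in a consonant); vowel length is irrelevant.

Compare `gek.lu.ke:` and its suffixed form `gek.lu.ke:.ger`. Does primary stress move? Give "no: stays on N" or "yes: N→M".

yes: 1→2

Base `gek.lu.ke:` (3 syllables):
  Weights: 1 gek H, 2 lu L, 3 ke: L.
  The penult (syllable 2, lu) is light, so stress falls on the antepenult (syllable 1, gek).
  → primary stress on syllable 1.
Suffixed `gek.lu.ke:.ger` (4 syllables):
  Weights: 2 lu L, 3 ke: L, 4 ger H.
  The penult (syllable 3, ke:) is light, so stress falls on the antepenult (syllable 2, lu).
  → primary stress on syllable 2.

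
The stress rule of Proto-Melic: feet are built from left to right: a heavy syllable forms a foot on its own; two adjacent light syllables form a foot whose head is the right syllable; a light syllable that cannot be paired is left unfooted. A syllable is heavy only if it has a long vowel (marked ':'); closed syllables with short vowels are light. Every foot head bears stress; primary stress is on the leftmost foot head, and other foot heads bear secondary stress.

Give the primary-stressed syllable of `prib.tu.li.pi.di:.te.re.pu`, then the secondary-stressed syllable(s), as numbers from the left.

Weights: 1 prib L, 2 tu L, 3 li L, 4 pi L, 5 di: H, 6 te L, 7 re L, 8 pu L.
Parse left to right (heavy = foot alone; LL = one foot; stranded L unfooted): (prib.ˈtu) (li.ˈpi) (ˈdi:) (te.ˈre) pu.
Foot heads: 2, 4, 5, 7.
Primary stress on the leftmost head = syllable 2.
Secondary stress on 4, 5, 7: prib.ˈtu.li.ˌpi.ˌdi:.te.ˌre.pu.

primary 2, secondary 4, 5, 7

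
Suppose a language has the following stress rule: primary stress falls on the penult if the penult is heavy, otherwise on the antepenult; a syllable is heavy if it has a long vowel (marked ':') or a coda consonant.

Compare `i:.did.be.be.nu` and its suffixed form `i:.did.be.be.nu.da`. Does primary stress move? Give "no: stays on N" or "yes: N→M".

yes: 3→4

Base `i:.did.be.be.nu` (5 syllables):
  Weights: 3 be L, 4 be L, 5 nu L.
  The penult (syllable 4, be) is light, so stress falls on the antepenult (syllable 3, be).
  → primary stress on syllable 3.
Suffixed `i:.did.be.be.nu.da` (6 syllables):
  Weights: 4 be L, 5 nu L, 6 da L.
  The penult (syllable 5, nu) is light, so stress falls on the antepenult (syllable 4, be).
  → primary stress on syllable 4.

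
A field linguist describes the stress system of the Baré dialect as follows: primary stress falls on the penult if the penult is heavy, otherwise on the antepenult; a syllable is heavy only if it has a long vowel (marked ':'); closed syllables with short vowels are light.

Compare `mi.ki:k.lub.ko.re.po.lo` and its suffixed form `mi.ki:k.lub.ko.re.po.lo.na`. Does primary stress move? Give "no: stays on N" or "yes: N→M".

Base `mi.ki:k.lub.ko.re.po.lo` (7 syllables):
  Weights: 5 re L, 6 po L, 7 lo L.
  The penult (syllable 6, po) is light, so stress falls on the antepenult (syllable 5, re).
  → primary stress on syllable 5.
Suffixed `mi.ki:k.lub.ko.re.po.lo.na` (8 syllables):
  Weights: 6 po L, 7 lo L, 8 na L.
  The penult (syllable 7, lo) is light, so stress falls on the antepenult (syllable 6, po).
  → primary stress on syllable 6.

yes: 5→6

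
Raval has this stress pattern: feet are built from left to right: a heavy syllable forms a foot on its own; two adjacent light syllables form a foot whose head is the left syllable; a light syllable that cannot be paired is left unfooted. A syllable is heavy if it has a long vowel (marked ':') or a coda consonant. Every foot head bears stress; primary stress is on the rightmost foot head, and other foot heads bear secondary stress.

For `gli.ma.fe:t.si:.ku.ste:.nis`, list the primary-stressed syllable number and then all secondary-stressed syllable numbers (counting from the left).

Weights: 1 gli L, 2 ma L, 3 fe:t H, 4 si: H, 5 ku L, 6 ste: H, 7 nis H.
Parse left to right (heavy = foot alone; LL = one foot; stranded L unfooted): (ˈgli.ma) (ˈfe:t) (ˈsi:) ku (ˈste:) (ˈnis).
Foot heads: 1, 3, 4, 6, 7.
Primary stress on the rightmost head = syllable 7.
Secondary stress on 1, 3, 4, 6: ˌgli.ma.ˌfe:t.ˌsi:.ku.ˌste:.ˈnis.

primary 7, secondary 1, 3, 4, 6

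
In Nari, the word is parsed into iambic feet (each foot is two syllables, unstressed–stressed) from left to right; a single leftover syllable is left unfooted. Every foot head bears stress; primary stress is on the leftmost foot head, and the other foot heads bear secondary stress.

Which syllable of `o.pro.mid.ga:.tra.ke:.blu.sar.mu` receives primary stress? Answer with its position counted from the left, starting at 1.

2

Parse left to right into iambic (σˈσ) feet: (o.ˈpro) (mid.ˈga:) (tra.ˈke:) (blu.ˈsar) mu. Syllable 9 is left unfooted.
Foot heads (stressed positions): 2, 4, 6, 8.
End Rule Leftmost: primary stress on the leftmost head = syllable 2.
Primary stress: syllable 2 → o.ˈpro.mid.ga:.tra.ke:.blu.sar.mu.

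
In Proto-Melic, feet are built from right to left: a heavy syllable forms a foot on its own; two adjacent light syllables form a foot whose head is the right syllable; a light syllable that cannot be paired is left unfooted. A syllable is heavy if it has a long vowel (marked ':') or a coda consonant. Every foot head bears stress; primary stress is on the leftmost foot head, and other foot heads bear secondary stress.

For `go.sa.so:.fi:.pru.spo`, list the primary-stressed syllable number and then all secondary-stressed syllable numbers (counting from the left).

primary 2, secondary 3, 4, 6

Weights: 1 go L, 2 sa L, 3 so: H, 4 fi: H, 5 pru L, 6 spo L.
Parse right to left (heavy = foot alone; LL = one foot; stranded L unfooted): (go.ˈsa) (ˈso:) (ˈfi:) (pru.ˈspo).
Foot heads: 2, 3, 4, 6.
Primary stress on the leftmost head = syllable 2.
Secondary stress on 3, 4, 6: go.ˈsa.ˌso:.ˌfi:.pru.ˌspo.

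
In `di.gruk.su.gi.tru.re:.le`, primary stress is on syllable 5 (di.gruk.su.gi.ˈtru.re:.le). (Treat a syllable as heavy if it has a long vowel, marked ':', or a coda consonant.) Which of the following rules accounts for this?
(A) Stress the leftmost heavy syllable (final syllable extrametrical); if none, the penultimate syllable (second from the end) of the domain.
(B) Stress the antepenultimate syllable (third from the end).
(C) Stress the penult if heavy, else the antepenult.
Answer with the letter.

Rule A → syllable 2 (observed: 5).
Rule B → syllable 5 ✓.
Rule C → syllable 6 (observed: 5).

B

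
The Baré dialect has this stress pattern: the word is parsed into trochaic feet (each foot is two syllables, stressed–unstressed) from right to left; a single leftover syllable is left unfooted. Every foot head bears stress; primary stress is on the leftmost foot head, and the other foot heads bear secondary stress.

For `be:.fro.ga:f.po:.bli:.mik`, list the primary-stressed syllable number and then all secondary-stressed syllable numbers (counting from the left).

primary 1, secondary 3, 5

Parse right to left into trochaic (ˈσσ) feet: (ˈbe:.fro) (ˈga:f.po:) (ˈbli:.mik).
Foot heads (stressed positions): 1, 3, 5.
End Rule Leftmost: primary stress on the leftmost head = syllable 1.
Secondary stress on 3, 5: ˈbe:.fro.ˌga:f.po:.ˌbli:.mik.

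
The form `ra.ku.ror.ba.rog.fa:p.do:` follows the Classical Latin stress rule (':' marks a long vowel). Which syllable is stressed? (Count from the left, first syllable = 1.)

6

Classical Latin: stress the penult if heavy (long vowel or closed), else the antepenult.
Weights: 5 rog H, 6 fa:p H, 7 do: H.
The penult (syllable 6, fa:p) is heavy, so it takes stress.
Stress on syllable 6: ra.ku.ror.ba.rog.ˈfa:p.do:.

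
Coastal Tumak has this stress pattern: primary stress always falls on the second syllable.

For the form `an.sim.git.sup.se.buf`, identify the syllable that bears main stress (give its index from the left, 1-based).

2

The word has 6 syllables; the second syllable is syllable 2 (sim).
Primary stress: syllable 2 → an.ˈsim.git.sup.se.buf.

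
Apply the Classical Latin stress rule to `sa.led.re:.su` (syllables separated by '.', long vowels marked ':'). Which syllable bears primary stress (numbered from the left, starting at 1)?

Classical Latin: stress the penult if heavy (long vowel or closed), else the antepenult.
Weights: 2 led H, 3 re: H, 4 su L.
The penult (syllable 3, re:) is heavy, so it takes stress.
Stress on syllable 3: sa.led.ˈre:.su.

3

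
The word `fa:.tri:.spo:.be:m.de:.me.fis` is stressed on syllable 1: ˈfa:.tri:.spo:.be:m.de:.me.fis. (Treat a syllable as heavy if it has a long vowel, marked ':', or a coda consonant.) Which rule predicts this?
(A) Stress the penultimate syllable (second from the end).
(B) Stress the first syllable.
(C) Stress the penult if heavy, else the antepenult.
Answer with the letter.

Rule A → syllable 6 (observed: 1).
Rule B → syllable 1 ✓.
Rule C → syllable 5 (observed: 1).

B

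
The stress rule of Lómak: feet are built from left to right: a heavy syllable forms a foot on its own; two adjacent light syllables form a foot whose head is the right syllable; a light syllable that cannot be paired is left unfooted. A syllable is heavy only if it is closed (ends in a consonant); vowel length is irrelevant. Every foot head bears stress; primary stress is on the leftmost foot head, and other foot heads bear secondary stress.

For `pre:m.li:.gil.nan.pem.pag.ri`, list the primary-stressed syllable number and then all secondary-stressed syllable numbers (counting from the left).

primary 1, secondary 3, 4, 5, 6

Weights: 1 pre:m H, 2 li: L, 3 gil H, 4 nan H, 5 pem H, 6 pag H, 7 ri L.
Parse left to right (heavy = foot alone; LL = one foot; stranded L unfooted): (ˈpre:m) li: (ˈgil) (ˈnan) (ˈpem) (ˈpag) ri.
Foot heads: 1, 3, 4, 5, 6.
Primary stress on the leftmost head = syllable 1.
Secondary stress on 3, 4, 5, 6: ˈpre:m.li:.ˌgil.ˌnan.ˌpem.ˌpag.ri.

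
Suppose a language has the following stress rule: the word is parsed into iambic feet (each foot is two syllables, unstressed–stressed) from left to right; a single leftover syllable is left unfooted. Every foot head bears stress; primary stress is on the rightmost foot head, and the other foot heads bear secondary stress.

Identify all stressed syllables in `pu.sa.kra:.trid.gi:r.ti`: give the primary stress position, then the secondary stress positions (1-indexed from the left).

Parse left to right into iambic (σˈσ) feet: (pu.ˈsa) (kra:.ˈtrid) (gi:r.ˈti).
Foot heads (stressed positions): 2, 4, 6.
End Rule Rightmost: primary stress on the rightmost head = syllable 6.
Secondary stress on 2, 4: pu.ˌsa.kra:.ˌtrid.gi:r.ˈti.

primary 6, secondary 2, 4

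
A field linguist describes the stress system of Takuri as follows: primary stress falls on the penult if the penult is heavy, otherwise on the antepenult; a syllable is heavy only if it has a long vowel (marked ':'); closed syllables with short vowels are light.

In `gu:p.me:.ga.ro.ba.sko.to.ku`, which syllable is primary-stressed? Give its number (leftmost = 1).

Weights: 6 sko L, 7 to L, 8 ku L.
The penult (syllable 7, to) is light, so stress falls on the antepenult (syllable 6, sko).
Primary stress: syllable 6 → gu:p.me:.ga.ro.ba.ˈsko.to.ku.

6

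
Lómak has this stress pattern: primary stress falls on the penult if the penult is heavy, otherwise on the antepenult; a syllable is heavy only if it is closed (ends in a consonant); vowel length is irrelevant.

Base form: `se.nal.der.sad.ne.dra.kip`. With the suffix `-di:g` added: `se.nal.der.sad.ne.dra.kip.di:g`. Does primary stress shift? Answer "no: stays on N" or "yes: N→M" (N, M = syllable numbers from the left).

Base `se.nal.der.sad.ne.dra.kip` (7 syllables):
  Weights: 5 ne L, 6 dra L, 7 kip H.
  The penult (syllable 6, dra) is light, so stress falls on the antepenult (syllable 5, ne).
  → primary stress on syllable 5.
Suffixed `se.nal.der.sad.ne.dra.kip.di:g` (8 syllables):
  Weights: 6 dra L, 7 kip H, 8 di:g H.
  The penult (syllable 7, kip) is heavy, so it takes stress.
  → primary stress on syllable 7.

yes: 5→7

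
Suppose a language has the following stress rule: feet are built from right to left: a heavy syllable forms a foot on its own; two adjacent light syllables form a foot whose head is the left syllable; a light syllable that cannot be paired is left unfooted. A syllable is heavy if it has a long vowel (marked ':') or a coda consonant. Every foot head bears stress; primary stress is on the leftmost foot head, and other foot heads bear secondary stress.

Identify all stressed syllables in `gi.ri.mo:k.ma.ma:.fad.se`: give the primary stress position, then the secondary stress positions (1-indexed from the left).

primary 1, secondary 3, 5, 6

Weights: 1 gi L, 2 ri L, 3 mo:k H, 4 ma L, 5 ma: H, 6 fad H, 7 se L.
Parse right to left (heavy = foot alone; LL = one foot; stranded L unfooted): (ˈgi.ri) (ˈmo:k) ma (ˈma:) (ˈfad) se.
Foot heads: 1, 3, 5, 6.
Primary stress on the leftmost head = syllable 1.
Secondary stress on 3, 5, 6: ˈgi.ri.ˌmo:k.ma.ˌma:.ˌfad.se.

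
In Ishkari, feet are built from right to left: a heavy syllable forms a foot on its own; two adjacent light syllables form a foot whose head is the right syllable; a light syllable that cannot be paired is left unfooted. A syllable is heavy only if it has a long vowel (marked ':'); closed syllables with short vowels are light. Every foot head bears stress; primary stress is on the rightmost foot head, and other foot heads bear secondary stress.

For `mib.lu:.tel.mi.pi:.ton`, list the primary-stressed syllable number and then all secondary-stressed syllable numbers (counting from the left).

Weights: 1 mib L, 2 lu: H, 3 tel L, 4 mi L, 5 pi: H, 6 ton L.
Parse right to left (heavy = foot alone; LL = one foot; stranded L unfooted): mib (ˈlu:) (tel.ˈmi) (ˈpi:) ton.
Foot heads: 2, 4, 5.
Primary stress on the rightmost head = syllable 5.
Secondary stress on 2, 4: mib.ˌlu:.tel.ˌmi.ˈpi:.ton.

primary 5, secondary 2, 4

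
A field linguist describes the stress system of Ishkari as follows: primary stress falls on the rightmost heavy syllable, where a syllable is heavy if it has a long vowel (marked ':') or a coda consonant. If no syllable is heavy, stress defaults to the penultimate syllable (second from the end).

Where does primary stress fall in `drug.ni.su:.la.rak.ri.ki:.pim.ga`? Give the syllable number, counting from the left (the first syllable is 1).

8

Weights: 1 drug H, 2 ni L, 3 su: H, 4 la L, 5 rak H, 6 ri L, 7 ki: H, 8 pim H, 9 ga L.
Heavy syllables in the domain: 1, 3, 5, 7, 8. The rightmost is syllable 8 (pim).
Primary stress: syllable 8 → drug.ni.su:.la.rak.ri.ki:.ˈpim.ga.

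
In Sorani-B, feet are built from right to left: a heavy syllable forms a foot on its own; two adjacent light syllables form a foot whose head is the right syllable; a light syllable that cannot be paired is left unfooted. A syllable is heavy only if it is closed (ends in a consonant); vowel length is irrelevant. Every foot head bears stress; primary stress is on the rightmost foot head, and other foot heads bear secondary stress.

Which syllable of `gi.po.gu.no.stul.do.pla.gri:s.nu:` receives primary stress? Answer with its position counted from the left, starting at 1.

8

Weights: 1 gi L, 2 po L, 3 gu L, 4 no L, 5 stul H, 6 do L, 7 pla L, 8 gri:s H, 9 nu: L.
Parse right to left (heavy = foot alone; LL = one foot; stranded L unfooted): (gi.ˈpo) (gu.ˈno) (ˈstul) (do.ˈpla) (ˈgri:s) nu:.
Foot heads: 2, 4, 5, 7, 8.
Primary stress on the rightmost head = syllable 8.
Primary stress: syllable 8 → gi.po.gu.no.stul.do.pla.ˈgri:s.nu:.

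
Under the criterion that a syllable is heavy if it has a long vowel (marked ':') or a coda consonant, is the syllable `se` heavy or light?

`se`: short vowel, open (no coda). Short vowel, open → light.

light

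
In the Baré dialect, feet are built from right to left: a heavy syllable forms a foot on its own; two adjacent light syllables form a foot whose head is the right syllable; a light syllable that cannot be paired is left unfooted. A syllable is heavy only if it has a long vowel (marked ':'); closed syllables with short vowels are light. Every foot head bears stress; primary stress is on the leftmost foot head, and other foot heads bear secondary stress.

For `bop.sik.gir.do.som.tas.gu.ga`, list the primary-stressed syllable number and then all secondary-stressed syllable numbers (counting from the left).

primary 2, secondary 4, 6, 8

Weights: 1 bop L, 2 sik L, 3 gir L, 4 do L, 5 som L, 6 tas L, 7 gu L, 8 ga L.
Parse right to left (heavy = foot alone; LL = one foot; stranded L unfooted): (bop.ˈsik) (gir.ˈdo) (som.ˈtas) (gu.ˈga).
Foot heads: 2, 4, 6, 8.
Primary stress on the leftmost head = syllable 2.
Secondary stress on 4, 6, 8: bop.ˈsik.gir.ˌdo.som.ˌtas.gu.ˌga.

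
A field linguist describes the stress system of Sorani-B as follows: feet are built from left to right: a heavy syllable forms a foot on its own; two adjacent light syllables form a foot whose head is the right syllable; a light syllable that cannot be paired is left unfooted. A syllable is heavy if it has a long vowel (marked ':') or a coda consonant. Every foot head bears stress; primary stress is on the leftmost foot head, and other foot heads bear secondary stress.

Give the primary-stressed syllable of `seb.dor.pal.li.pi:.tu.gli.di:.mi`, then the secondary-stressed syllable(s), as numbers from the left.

primary 1, secondary 2, 3, 5, 7, 8

Weights: 1 seb H, 2 dor H, 3 pal H, 4 li L, 5 pi: H, 6 tu L, 7 gli L, 8 di: H, 9 mi L.
Parse left to right (heavy = foot alone; LL = one foot; stranded L unfooted): (ˈseb) (ˈdor) (ˈpal) li (ˈpi:) (tu.ˈgli) (ˈdi:) mi.
Foot heads: 1, 2, 3, 5, 7, 8.
Primary stress on the leftmost head = syllable 1.
Secondary stress on 2, 3, 5, 7, 8: ˈseb.ˌdor.ˌpal.li.ˌpi:.tu.ˌgli.ˌdi:.mi.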